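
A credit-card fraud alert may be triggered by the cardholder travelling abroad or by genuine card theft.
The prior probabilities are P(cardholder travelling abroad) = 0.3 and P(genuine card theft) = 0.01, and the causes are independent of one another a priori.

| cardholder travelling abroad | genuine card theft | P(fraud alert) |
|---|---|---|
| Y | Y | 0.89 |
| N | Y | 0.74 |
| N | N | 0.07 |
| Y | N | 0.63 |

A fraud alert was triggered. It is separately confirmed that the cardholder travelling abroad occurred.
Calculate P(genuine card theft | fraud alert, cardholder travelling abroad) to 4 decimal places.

P(genuine card theft | fraud alert, cardholder travelling abroad) ≈ 0.0141

P(fraud alert | cardholder travelling abroad) = 0.63·0.99 + 0.89·0.01 = 0.623700 + 0.008900 = 0.632600
Restricting to configurations with genuine card theft present: 0.89·0.01 = 0.008900.
So P(genuine card theft | fraud alert, cardholder travelling abroad) = 0.008900/0.632600 ≈ 0.0141.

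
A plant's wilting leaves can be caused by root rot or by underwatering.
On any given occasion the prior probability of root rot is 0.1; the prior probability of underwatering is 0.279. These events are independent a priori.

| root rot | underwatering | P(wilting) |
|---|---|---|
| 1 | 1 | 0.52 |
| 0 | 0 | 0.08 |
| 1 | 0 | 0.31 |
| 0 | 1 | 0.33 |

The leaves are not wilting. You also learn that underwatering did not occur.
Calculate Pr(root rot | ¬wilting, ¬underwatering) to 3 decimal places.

Pr(root rot | ¬wilting, ¬underwatering) ≈ 0.077

Weight on root rot=true, given the evidence: 0.69×0.1 = 0.069000
Normalizer over all consistent configurations: 0.92×0.9 + 0.69×0.1 = 0.897000
Posterior = 0.069000 / 0.897000 ≈ 0.077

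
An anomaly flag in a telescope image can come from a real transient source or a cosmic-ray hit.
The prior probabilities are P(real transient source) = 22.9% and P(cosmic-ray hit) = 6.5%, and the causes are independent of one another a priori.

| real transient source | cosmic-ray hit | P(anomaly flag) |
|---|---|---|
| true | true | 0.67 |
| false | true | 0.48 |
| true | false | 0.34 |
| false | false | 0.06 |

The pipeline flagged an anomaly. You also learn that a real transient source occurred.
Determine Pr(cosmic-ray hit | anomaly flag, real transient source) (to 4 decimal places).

Enumerate both values of cosmic-ray hit and weight by the priors:
  P(anomaly flag | real transient source) = 0.34·0.935 + 0.67·0.065
        = 0.317900 + 0.043550 = 0.361450
The terms with cosmic-ray hit present sum to 0.043550, so
  P(cosmic-ray hit | anomaly flag, real transient source) = 0.043550 / 0.361450 ≈ 0.1205

Pr(cosmic-ray hit | anomaly flag, real transient source) ≈ 0.1205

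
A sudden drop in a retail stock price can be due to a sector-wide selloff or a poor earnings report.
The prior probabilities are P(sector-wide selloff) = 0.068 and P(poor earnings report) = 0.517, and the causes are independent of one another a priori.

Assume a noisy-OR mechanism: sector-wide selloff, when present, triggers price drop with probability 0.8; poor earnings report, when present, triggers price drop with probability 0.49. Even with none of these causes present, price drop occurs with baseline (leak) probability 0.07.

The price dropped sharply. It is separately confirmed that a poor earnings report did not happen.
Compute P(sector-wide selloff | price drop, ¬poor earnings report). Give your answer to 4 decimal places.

Under noisy-OR, P(price drop | causes) = 1 − (1−0.07)·∏(1−qᵢ) over the active causes.
P(price drop | ¬poor earnings report) = 0.07·0.932 + 0.814·0.068 = 0.065240 + 0.055352 = 0.120592
Restricting to configurations with sector-wide selloff present: 0.814·0.068 = 0.055352.
Hence the posterior is 0.055352/0.120592 ≈ 0.4590.

P(sector-wide selloff | price drop, ¬poor earnings report) ≈ 0.4590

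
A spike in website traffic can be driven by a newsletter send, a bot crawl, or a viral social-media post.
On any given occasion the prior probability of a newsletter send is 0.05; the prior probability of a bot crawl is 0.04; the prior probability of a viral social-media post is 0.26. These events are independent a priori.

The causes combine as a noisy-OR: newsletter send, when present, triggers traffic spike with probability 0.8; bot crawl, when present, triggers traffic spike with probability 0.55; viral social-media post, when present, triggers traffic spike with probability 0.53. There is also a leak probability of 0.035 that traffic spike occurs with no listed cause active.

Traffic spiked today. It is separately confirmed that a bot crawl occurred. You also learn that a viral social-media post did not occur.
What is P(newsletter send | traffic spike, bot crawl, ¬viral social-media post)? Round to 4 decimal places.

Under noisy-OR, P(traffic spike | causes) = 1 − (1−0.035)·∏(1−qᵢ) over the active causes.
P(traffic spike | bot crawl, ¬viral social-media post) = 0.56575×0.95 + 0.91315×0.05 = 0.537462 + 0.045658 = 0.583120
Restricting to configurations with newsletter send present: 0.91315×0.05 = 0.045658.
So P(newsletter send | traffic spike, bot crawl, ¬viral social-media post) = 0.045658/0.583120 ≈ 0.0783.

P(newsletter send | traffic spike, bot crawl, ¬viral social-media post) ≈ 0.0783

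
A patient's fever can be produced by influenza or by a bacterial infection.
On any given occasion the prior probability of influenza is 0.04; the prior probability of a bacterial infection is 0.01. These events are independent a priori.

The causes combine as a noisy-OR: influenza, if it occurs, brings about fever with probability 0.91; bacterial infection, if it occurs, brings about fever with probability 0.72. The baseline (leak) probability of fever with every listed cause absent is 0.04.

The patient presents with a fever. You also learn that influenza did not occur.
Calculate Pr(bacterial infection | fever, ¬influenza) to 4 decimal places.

Under noisy-OR, P(fever | causes) = 1 − (1−0.04)·∏(1−qᵢ) over the active causes.
P(fever | ¬influenza) = 0.04*0.99 + 0.7312*0.01 = 0.039600 + 0.007312 = 0.046912
The bacterial infection-present share is 0.7312*0.01 = 0.007312.
So P(bacterial infection | fever, ¬influenza) = 0.007312/0.046912 ≈ 0.1559.

Pr(bacterial infection | fever, ¬influenza) ≈ 0.1559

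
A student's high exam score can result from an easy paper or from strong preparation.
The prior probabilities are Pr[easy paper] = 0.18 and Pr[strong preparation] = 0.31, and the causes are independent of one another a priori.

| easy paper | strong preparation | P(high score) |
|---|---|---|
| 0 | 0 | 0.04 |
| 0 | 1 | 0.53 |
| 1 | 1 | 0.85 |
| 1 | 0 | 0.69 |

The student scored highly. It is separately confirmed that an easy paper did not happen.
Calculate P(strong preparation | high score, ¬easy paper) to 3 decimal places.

P(high score | ¬easy paper) = 0.04×0.69 + 0.53×0.31 = 0.027600 + 0.164300 = 0.191900
The strong preparation-present share is 0.53×0.31 = 0.164300.
Hence the posterior is 0.164300/0.191900 ≈ 0.856.

P(strong preparation | high score, ¬easy paper) ≈ 0.856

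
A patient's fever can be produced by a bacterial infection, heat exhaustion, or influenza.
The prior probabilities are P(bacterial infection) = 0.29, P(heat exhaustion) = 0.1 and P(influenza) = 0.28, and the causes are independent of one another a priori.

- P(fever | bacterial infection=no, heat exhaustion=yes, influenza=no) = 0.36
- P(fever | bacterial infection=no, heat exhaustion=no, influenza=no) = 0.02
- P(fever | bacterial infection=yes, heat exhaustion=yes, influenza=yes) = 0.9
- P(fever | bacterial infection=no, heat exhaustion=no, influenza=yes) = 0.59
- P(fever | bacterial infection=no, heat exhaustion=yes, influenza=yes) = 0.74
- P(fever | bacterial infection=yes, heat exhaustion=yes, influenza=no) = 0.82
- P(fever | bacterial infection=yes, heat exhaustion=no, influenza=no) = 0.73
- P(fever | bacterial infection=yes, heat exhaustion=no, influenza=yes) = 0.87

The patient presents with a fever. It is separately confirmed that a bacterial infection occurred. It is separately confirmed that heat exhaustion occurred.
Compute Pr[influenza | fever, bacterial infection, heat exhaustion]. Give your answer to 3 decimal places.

Weight on influenza=true, given the evidence: 0.9·0.28 = 0.252000
Normalizer over all consistent configurations: 0.82·0.72 + 0.9·0.28 = 0.842400
Posterior = 0.252000 / 0.842400 ≈ 0.299

Pr[influenza | fever, bacterial infection, heat exhaustion] ≈ 0.299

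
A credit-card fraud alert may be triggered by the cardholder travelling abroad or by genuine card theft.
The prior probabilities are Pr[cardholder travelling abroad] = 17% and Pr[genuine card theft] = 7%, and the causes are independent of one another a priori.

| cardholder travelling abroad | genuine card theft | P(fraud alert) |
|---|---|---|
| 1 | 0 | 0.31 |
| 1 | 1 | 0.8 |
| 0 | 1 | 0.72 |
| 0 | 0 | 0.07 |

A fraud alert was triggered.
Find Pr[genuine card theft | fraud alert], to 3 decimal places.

Enumerate the 4 (cardholder travelling abroad, genuine card theft) configurations and weight by the priors:
  P(fraud alert) = 0.07·0.83·0.93 + 0.72·0.83·0.07 + 0.31·0.17·0.93 + 0.8·0.17·0.07
        = 0.054033 + 0.041832 + 0.049011 + 0.009520 = 0.154396
Keeping only the genuine card theft-present terms gives 0.051352, so
  P(genuine card theft | fraud alert) = 0.051352 / 0.154396 ≈ 0.333

Pr[genuine card theft | fraud alert] ≈ 0.333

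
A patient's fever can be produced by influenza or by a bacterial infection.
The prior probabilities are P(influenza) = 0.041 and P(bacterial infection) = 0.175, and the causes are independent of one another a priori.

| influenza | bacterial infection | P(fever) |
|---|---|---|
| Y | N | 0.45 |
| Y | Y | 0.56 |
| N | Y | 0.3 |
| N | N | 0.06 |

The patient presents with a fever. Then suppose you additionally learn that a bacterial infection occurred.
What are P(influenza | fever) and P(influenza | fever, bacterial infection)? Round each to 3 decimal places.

Weight on influenza=true, given the evidence: 0.015221 + 0.004018 = 0.019239
The normalizing constant is 0.06·0.959·0.825 + 0.3·0.959·0.175 + 0.45·0.041·0.825 + 0.56·0.041·0.175 = 0.117056
Posterior = 0.019239 / 0.117056 ≈ 0.164

Now condition on the additional information:
P(fever | bacterial infection) = 0.3·0.959 + 0.56·0.041 = 0.287700 + 0.022960 = 0.310660
Restricting to configurations with influenza present: 0.56·0.041 = 0.022960.
P(influenza | fever, bacterial infection) = 0.022960 / 0.310660 ≈ 0.074
This is intercausal reasoning (explaining away): once bacterial infection accounts for the fever, influenza becomes less likely.

P(influenza | fever) ≈ 0.164; P(influenza | fever, bacterial infection) ≈ 0.074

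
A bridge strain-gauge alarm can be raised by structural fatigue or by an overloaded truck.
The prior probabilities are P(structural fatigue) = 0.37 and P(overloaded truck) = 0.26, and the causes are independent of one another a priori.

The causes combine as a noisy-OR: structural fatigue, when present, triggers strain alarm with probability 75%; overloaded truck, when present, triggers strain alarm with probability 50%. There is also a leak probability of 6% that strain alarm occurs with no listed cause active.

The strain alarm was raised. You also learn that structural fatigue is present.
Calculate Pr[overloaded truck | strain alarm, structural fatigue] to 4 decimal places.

Pr[overloaded truck | strain alarm, structural fatigue] ≈ 0.2884

Under noisy-OR, P(strain alarm | causes) = 1 − (1−0.06)·∏(1−qᵢ) over the active causes.
By total probability over both values of overloaded truck:
  P(strain alarm | structural fatigue) = 0.765·0.74 + 0.8825·0.26
        = 0.566100 + 0.229450 = 0.795550
The terms with overloaded truck present sum to 0.229450, so
  P(overloaded truck | strain alarm, structural fatigue) = 0.229450 / 0.795550 ≈ 0.2884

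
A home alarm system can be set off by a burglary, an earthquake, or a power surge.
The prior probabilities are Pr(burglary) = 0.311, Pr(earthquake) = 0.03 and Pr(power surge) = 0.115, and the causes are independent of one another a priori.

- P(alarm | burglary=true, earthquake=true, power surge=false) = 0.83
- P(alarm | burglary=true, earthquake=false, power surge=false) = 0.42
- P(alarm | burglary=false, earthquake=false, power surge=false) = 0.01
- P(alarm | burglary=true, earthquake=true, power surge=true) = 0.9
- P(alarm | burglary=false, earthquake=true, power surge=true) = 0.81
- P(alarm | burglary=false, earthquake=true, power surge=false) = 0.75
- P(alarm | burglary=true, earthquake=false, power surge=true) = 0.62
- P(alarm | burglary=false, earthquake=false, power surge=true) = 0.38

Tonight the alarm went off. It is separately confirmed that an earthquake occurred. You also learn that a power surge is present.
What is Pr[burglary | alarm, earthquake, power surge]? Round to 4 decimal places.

P(alarm | earthquake, power surge) = 0.81·0.689 + 0.9·0.311 = 0.558090 + 0.279900 = 0.837990
Of this, 0.279900 comes from 0.9·0.311 (the burglary=true cases).
P(burglary | alarm, earthquake, power surge) = 0.279900 / 0.837990 ≈ 0.3340

Pr[burglary | alarm, earthquake, power surge] ≈ 0.3340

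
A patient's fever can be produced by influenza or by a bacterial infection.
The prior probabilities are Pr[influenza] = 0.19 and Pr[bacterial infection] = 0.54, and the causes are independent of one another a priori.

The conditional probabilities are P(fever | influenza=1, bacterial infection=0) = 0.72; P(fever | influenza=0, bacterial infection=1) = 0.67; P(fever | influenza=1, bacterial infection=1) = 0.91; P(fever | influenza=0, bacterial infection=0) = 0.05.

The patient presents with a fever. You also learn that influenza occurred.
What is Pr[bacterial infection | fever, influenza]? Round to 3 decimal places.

Pr[bacterial infection | fever, influenza] ≈ 0.597

Numerator (weight on configurations with bacterial infection): 0.91*0.54 = 0.491400
The normalizing constant is 0.72*0.46 + 0.91*0.54 = 0.822600
Posterior = 0.491400 / 0.822600 ≈ 0.597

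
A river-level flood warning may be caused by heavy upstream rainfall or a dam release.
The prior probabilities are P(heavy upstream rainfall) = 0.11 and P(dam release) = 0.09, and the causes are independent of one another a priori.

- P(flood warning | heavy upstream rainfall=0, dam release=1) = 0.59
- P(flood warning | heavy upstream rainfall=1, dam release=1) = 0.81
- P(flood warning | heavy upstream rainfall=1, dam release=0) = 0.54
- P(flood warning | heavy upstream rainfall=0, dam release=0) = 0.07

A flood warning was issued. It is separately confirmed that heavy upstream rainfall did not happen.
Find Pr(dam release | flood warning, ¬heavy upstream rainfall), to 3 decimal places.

Sum P(flood warning|·) weighted by the priors over both values of dam release:
  P(flood warning | ¬heavy upstream rainfall) = 0.07×0.91 + 0.59×0.09
        = 0.063700 + 0.053100 = 0.116800
The terms with dam release present sum to 0.053100, so
  P(dam release | flood warning, ¬heavy upstream rainfall) = 0.053100 / 0.116800 ≈ 0.455

Pr(dam release | flood warning, ¬heavy upstream rainfall) ≈ 0.455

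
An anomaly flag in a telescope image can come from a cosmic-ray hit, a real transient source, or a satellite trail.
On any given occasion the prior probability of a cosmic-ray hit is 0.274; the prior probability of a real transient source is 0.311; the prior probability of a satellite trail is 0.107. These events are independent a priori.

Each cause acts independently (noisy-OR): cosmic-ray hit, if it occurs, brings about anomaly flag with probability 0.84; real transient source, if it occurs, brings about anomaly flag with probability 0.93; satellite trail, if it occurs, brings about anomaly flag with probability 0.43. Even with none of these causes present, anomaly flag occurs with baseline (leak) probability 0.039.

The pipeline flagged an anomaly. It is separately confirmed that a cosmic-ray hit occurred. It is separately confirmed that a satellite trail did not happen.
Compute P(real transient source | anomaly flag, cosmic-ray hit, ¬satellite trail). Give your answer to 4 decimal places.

Under noisy-OR, P(anomaly flag | causes) = 1 − (1−0.039)·∏(1−qᵢ) over the active causes.
For the numerator, keep only real transient source=true terms: 0.989237×0.311 = 0.307653
The normalizing constant is 0.84624×0.689 + 0.989237×0.311 = 0.890712
Posterior = 0.307653 / 0.890712 ≈ 0.3454

P(real transient source | anomaly flag, cosmic-ray hit, ¬satellite trail) ≈ 0.3454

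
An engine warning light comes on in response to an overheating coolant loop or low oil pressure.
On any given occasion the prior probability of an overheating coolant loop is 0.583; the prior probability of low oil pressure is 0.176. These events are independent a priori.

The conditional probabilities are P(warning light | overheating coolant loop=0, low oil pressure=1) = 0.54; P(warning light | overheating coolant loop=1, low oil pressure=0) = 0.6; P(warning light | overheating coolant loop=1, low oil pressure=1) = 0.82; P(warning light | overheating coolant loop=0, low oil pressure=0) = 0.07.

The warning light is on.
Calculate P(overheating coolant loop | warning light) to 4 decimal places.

For the numerator, keep only overheating coolant loop=true terms: 0.288235 + 0.084139 = 0.372374
The normalizing constant is 0.07*0.417*0.824 + 0.54*0.417*0.176 + 0.6*0.583*0.824 + 0.82*0.583*0.176 = 0.436059
P(overheating coolant loop | warning light) = 0.372374/0.436059 ≈ 0.8540

P(overheating coolant loop | warning light) ≈ 0.8540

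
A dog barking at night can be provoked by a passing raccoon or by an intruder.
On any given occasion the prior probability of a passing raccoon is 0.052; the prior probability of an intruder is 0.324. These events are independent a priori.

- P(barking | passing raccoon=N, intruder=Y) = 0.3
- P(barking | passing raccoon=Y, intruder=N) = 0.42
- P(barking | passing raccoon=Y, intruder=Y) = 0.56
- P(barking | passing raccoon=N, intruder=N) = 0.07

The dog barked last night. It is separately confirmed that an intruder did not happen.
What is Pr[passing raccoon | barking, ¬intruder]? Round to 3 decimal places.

Sum P(barking|·) weighted by the priors over both values of passing raccoon:
  P(barking | ¬intruder) = 0.07*0.948 + 0.42*0.052
        = 0.066360 + 0.021840 = 0.088200
Configurations with passing raccoon contribute 0.021840, so
  P(passing raccoon | barking, ¬intruder) = 0.021840 / 0.088200 ≈ 0.248

Pr[passing raccoon | barking, ¬intruder] ≈ 0.248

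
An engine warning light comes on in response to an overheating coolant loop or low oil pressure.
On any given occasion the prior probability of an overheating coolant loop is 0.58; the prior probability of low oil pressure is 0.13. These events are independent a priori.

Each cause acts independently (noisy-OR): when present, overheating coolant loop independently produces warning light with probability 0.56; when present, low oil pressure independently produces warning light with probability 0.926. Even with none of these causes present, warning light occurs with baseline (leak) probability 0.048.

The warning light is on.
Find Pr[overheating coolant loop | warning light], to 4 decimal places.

Under noisy-OR, P(warning light | causes) = 1 − (1−0.048)·∏(1−qᵢ) over the active causes.
P(warning light) = 0.048×0.42×0.87 + 0.929552×0.42×0.13 + 0.58112×0.58×0.87 + 0.969003×0.58×0.13 = 0.017539 + 0.050754 + 0.293233 + 0.073063 = 0.434589
The overheating coolant loop-present share is 0.293233 + 0.073063 = 0.366296.
So P(overheating coolant loop | warning light) = 0.366296/0.434589 ≈ 0.8429.

Pr[overheating coolant loop | warning light] ≈ 0.8429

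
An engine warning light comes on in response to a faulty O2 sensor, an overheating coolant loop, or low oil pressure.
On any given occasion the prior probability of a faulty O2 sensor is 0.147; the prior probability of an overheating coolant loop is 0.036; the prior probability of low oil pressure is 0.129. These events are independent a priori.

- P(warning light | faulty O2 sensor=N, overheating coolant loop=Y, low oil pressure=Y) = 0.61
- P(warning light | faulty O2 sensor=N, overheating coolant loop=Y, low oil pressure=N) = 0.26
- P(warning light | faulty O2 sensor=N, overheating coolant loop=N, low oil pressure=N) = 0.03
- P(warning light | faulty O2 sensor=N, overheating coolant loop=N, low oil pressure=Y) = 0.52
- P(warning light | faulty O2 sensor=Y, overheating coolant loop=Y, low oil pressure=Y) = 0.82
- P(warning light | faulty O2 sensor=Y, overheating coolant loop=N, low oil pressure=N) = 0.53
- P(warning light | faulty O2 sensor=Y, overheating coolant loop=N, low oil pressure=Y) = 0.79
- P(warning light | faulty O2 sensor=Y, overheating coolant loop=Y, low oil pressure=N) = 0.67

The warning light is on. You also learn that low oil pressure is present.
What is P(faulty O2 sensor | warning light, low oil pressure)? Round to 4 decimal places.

P(warning light | low oil pressure) = 0.52·0.853·0.964 + 0.61·0.853·0.036 + 0.79·0.147·0.964 + 0.82·0.147·0.036 = 0.427592 + 0.018732 + 0.111949 + 0.004339 = 0.562612
Restricting to configurations with faulty O2 sensor present: 0.111949 + 0.004339 = 0.116288.
So P(faulty O2 sensor | warning light, low oil pressure) = 0.116288/0.562612 ≈ 0.2067.

P(faulty O2 sensor | warning light, low oil pressure) ≈ 0.2067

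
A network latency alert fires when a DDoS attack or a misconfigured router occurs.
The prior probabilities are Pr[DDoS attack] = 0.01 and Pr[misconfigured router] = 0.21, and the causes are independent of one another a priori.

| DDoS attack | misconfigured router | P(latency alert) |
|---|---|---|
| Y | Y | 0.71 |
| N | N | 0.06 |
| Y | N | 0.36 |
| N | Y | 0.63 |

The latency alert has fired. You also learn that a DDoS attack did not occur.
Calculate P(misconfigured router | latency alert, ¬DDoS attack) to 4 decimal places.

P(misconfigured router | latency alert, ¬DDoS attack) ≈ 0.7362

P(latency alert | ¬DDoS attack) = 0.06*0.79 + 0.63*0.21 = 0.047400 + 0.132300 = 0.179700
The misconfigured router-present share is 0.63*0.21 = 0.132300.
P(misconfigured router | latency alert, ¬DDoS attack) = 0.132300 / 0.179700 ≈ 0.7362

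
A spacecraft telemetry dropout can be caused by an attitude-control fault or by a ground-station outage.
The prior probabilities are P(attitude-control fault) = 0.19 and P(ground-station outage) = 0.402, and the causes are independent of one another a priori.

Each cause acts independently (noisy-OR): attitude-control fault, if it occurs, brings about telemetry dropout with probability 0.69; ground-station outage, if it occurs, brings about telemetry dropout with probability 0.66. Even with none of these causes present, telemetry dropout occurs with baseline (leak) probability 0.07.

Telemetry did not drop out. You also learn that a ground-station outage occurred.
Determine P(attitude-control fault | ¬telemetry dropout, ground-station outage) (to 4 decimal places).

Under noisy-OR, P(telemetry dropout | causes) = 1 − (1−0.07)·∏(1−qᵢ) over the active causes.
P(¬telemetry dropout | ground-station outage) = 0.3162*0.81 + 0.098022*0.19 = 0.256122 + 0.018624 = 0.274746
Of this, 0.018624 comes from 0.098022*0.19 (the attitude-control fault=true cases).
P(attitude-control fault | ¬telemetry dropout, ground-station outage) = 0.018624 / 0.274746 ≈ 0.0678

P(attitude-control fault | ¬telemetry dropout, ground-station outage) ≈ 0.0678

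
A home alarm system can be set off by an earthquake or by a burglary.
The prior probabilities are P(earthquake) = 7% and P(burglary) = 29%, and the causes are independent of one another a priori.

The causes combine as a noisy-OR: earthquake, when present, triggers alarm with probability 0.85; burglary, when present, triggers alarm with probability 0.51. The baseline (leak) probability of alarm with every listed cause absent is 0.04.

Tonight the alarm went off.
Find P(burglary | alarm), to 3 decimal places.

Under noisy-OR, P(alarm | causes) = 1 − (1−0.04)·∏(1−qᵢ) over the active causes.
Sum P(alarm|·) weighted by the priors over the 4 (earthquake, burglary) configurations:
  P(alarm) = 0.04·0.93·0.71 + 0.5296·0.93·0.29 + 0.856·0.07·0.71 + 0.92944·0.07·0.29
        = 0.026412 + 0.142833 + 0.042543 + 0.018868 = 0.230656
Configurations with burglary contribute 0.161701, so
  P(burglary | alarm) = 0.161701 / 0.230656 ≈ 0.701

P(burglary | alarm) ≈ 0.701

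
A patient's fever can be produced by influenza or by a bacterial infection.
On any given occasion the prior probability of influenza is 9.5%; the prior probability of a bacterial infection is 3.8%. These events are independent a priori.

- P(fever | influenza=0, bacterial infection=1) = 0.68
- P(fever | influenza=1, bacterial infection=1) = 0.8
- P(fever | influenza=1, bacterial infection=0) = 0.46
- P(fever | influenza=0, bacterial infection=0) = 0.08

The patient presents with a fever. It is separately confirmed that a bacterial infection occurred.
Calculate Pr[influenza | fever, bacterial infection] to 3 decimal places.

Pr[influenza | fever, bacterial infection] ≈ 0.110

For the numerator, keep only influenza=true terms: 0.8*0.095 = 0.076000
Denominator P(fever | bacterial infection): 0.68*0.905 + 0.8*0.095 = 0.691400
P(influenza | fever, bacterial infection) = 0.076000/0.691400 ≈ 0.110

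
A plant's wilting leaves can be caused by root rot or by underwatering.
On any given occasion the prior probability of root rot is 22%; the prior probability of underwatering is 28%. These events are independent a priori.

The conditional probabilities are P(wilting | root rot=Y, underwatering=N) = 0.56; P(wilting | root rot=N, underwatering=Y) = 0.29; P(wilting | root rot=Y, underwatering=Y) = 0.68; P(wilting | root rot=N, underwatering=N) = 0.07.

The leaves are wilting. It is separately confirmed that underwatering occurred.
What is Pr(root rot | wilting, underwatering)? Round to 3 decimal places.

Pr(root rot | wilting, underwatering) ≈ 0.398

Sum P(wilting|·) weighted by the priors over both values of root rot:
  P(wilting | underwatering) = 0.29·0.78 + 0.68·0.22
        = 0.226200 + 0.149600 = 0.375800
The terms with root rot present sum to 0.149600, so
  P(root rot | wilting, underwatering) = 0.149600 / 0.375800 ≈ 0.398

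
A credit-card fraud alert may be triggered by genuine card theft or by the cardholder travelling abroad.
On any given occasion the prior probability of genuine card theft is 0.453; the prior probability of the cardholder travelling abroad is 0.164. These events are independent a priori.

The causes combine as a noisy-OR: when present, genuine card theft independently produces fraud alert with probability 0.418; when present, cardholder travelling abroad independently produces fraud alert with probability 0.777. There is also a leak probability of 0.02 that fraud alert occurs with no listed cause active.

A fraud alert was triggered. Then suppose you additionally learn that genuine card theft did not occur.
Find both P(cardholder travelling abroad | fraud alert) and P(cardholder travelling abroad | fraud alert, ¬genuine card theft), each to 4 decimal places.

Under noisy-OR, P(fraud alert | causes) = 1 − (1−0.02)·∏(1−qᵢ) over the active causes.
P(fraud alert) = 0.02·0.547·0.836 + 0.78146·0.547·0.164 + 0.42964·0.453·0.836 + 0.87281·0.453·0.164 = 0.009146 + 0.070103 + 0.162708 + 0.064843 = 0.306800
Restricting to configurations with cardholder travelling abroad present: 0.070103 + 0.064843 = 0.134946.
Hence the posterior is 0.134946/0.306800 ≈ 0.4399.

Now condition on the additional information:
Enumerate both values of cardholder travelling abroad and weight by the priors:
  P(fraud alert | ¬genuine card theft) = 0.02·0.836 + 0.78146·0.164
        = 0.016720 + 0.128159 = 0.144879
Keeping only the cardholder travelling abroad-present terms gives 0.128159, so
  P(cardholder travelling abroad | fraud alert, ¬genuine card theft) = 0.128159 / 0.144879 ≈ 0.8846

P(cardholder travelling abroad | fraud alert) ≈ 0.4399; P(cardholder travelling abroad | fraud alert, ¬genuine card theft) ≈ 0.8846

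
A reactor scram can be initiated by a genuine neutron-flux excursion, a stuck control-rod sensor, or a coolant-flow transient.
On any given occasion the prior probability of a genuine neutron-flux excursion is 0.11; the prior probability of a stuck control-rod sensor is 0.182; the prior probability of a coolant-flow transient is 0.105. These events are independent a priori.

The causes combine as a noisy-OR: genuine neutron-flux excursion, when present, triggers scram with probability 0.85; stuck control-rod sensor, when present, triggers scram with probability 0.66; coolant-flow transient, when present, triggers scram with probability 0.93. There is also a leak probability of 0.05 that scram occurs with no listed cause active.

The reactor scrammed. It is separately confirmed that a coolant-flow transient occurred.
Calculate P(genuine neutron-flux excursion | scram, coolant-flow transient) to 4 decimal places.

P(genuine neutron-flux excursion | scram, coolant-flow transient) ≈ 0.1151

Under noisy-OR, P(scram | causes) = 1 − (1−0.05)·∏(1−qᵢ) over the active causes.
P(scram | coolant-flow transient) = 0.9335*0.89*0.818 + 0.97739*0.89*0.182 + 0.990025*0.11*0.818 + 0.996609*0.11*0.182 = 0.679607 + 0.158318 + 0.089082 + 0.019952 = 0.946959
The genuine neutron-flux excursion-present share is 0.089082 + 0.019952 = 0.109034.
So P(genuine neutron-flux excursion | scram, coolant-flow transient) = 0.109034/0.946959 ≈ 0.1151.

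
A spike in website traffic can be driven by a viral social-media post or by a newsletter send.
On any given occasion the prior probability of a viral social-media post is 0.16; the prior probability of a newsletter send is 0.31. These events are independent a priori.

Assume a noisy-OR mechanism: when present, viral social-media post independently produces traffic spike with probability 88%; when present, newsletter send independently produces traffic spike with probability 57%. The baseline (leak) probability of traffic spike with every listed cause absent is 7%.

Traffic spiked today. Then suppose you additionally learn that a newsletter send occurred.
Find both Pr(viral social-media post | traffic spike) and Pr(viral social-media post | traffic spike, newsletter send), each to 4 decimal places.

Under noisy-OR, P(traffic spike | causes) = 1 − (1−0.07)·∏(1−qᵢ) over the active causes.
P(traffic spike) = 0.07*0.84*0.69 + 0.6001*0.84*0.31 + 0.8884*0.16*0.69 + 0.952012*0.16*0.31 = 0.040572 + 0.156266 + 0.098079 + 0.047220 = 0.342137
Restricting to configurations with viral social-media post present: 0.098079 + 0.047220 = 0.145299.
So P(viral social-media post | traffic spike) = 0.145299/0.342137 ≈ 0.4247.

With the extra evidence:
Sum P(traffic spike|·) weighted by the priors over both values of viral social-media post:
  P(traffic spike | newsletter send) = 0.6001×0.84 + 0.952012×0.16
        = 0.504084 + 0.152322 = 0.656406
Configurations with viral social-media post contribute 0.152322, so
  P(viral social-media post | traffic spike, newsletter send) = 0.152322 / 0.656406 ≈ 0.2321

Pr(viral social-media post | traffic spike) ≈ 0.4247; Pr(viral social-media post | traffic spike, newsletter send) ≈ 0.2321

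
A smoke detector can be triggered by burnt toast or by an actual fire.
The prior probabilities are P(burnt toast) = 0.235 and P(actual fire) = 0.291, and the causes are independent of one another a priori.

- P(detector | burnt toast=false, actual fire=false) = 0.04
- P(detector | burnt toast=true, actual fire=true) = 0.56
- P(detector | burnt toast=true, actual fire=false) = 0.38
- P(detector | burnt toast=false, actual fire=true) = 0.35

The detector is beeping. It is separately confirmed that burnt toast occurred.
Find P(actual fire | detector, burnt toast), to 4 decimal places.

P(actual fire | detector, burnt toast) ≈ 0.3769

P(detector | burnt toast) = 0.38×0.709 + 0.56×0.291 = 0.269420 + 0.162960 = 0.432380
Restricting to configurations with actual fire present: 0.56×0.291 = 0.162960.
Hence the posterior is 0.162960/0.432380 ≈ 0.3769.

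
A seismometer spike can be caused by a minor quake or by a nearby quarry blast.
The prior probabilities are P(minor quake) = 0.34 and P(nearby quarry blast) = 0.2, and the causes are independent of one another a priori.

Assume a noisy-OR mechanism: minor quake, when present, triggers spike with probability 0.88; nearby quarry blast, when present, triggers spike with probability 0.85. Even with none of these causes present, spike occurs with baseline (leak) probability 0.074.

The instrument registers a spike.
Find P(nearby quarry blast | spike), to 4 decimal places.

P(nearby quarry blast | spike) ≈ 0.3913

Under noisy-OR, P(spike | causes) = 1 − (1−0.074)·∏(1−qᵢ) over the active causes.
Numerator (weight on configurations with nearby quarry blast): 0.113665 + 0.066867 = 0.180532
The normalizing constant is 0.074·0.66·0.8 + 0.8611·0.66·0.2 + 0.88888·0.34·0.8 + 0.983332·0.34·0.2 = 0.461379
P(nearby quarry blast | spike) = 0.180532/0.461379 ≈ 0.3913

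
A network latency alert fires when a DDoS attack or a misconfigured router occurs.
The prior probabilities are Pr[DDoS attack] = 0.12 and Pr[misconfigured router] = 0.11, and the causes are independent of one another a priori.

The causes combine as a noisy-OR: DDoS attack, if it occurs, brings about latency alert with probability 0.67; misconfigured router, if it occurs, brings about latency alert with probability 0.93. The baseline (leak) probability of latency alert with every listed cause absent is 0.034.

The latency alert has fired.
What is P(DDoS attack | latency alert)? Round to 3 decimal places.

P(DDoS attack | latency alert) ≈ 0.423

Under noisy-OR, P(latency alert | causes) = 1 − (1−0.034)·∏(1−qᵢ) over the active causes.
For the numerator, keep only DDoS attack=true terms: 0.072754 + 0.012905 = 0.085659
Normalizer over all consistent configurations: 0.034×0.88×0.89 + 0.93238×0.88×0.11 + 0.68122×0.12×0.89 + 0.977685×0.12×0.11 = 0.202542
P(DDoS attack | latency alert) = 0.085659/0.202542 ≈ 0.423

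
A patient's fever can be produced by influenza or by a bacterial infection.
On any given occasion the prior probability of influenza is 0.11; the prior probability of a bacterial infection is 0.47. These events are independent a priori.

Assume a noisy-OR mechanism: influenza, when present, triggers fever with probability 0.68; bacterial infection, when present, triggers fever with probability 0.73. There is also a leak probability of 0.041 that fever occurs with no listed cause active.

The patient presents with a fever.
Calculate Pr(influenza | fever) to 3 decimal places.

Pr(influenza | fever) ≈ 0.211

Under noisy-OR, P(fever | causes) = 1 − (1−0.041)·∏(1−qᵢ) over the active causes.
For the numerator, keep only influenza=true terms: 0.040409 + 0.047416 = 0.087825
Denominator P(fever): 0.041*0.89*0.53 + 0.74107*0.89*0.47 + 0.69312*0.11*0.53 + 0.917142*0.11*0.47 = 0.417155
Posterior = 0.087825 / 0.417155 ≈ 0.211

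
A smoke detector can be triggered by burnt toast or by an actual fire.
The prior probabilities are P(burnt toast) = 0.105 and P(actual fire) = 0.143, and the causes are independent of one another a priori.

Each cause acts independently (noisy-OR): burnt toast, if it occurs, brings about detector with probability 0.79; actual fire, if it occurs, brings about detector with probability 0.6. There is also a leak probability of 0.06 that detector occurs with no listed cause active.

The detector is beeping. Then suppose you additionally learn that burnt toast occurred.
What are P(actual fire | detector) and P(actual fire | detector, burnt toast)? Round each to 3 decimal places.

Under noisy-OR, P(detector | causes) = 1 − (1−0.06)·∏(1−qᵢ) over the active causes.
Weight on actual fire=true, given the evidence: 0.079863 + 0.013829 = 0.093692
Normalizer over all consistent configurations: 0.06*0.895*0.857 + 0.624*0.895*0.143 + 0.8026*0.105*0.857 + 0.92104*0.105*0.143 = 0.211935
Posterior = 0.093692 / 0.211935 ≈ 0.442

Now also conditioning on burnt toast=true:
Sum P(detector|·) weighted by the priors over both values of actual fire:
  P(detector | burnt toast) = 0.8026×0.857 + 0.92104×0.143
        = 0.687828 + 0.131709 = 0.819537
The terms with actual fire present sum to 0.131709, so
  P(actual fire | detector, burnt toast) = 0.131709 / 0.819537 ≈ 0.161

P(actual fire | detector) ≈ 0.442; P(actual fire | detector, burnt toast) ≈ 0.161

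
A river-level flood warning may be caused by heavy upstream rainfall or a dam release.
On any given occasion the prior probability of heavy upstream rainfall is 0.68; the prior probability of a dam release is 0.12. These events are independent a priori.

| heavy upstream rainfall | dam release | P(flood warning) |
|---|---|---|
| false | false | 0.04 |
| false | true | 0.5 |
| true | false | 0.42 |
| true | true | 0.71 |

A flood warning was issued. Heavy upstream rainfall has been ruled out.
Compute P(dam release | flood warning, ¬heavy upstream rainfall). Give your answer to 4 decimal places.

P(flood warning | ¬heavy upstream rainfall) = 0.04·0.88 + 0.5·0.12 = 0.035200 + 0.060000 = 0.095200
Restricting to configurations with dam release present: 0.5·0.12 = 0.060000.
P(dam release | flood warning, ¬heavy upstream rainfall) = 0.060000 / 0.095200 ≈ 0.6303

P(dam release | flood warning, ¬heavy upstream rainfall) ≈ 0.6303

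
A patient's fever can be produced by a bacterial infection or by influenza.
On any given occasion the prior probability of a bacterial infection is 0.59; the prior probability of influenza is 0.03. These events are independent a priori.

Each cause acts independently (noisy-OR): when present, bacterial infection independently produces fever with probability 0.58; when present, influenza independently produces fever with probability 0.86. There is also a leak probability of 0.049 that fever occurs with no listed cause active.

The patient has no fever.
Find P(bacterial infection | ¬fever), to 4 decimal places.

P(bacterial infection | ¬fever) ≈ 0.3767

Under noisy-OR, P(fever | causes) = 1 − (1−0.049)·∏(1−qᵢ) over the active causes.
By total probability over the 4 (bacterial infection, influenza) configurations:
  P(¬fever) = 0.951×0.41×0.97 + 0.13314×0.41×0.03 + 0.39942×0.59×0.97 + 0.055919×0.59×0.03
        = 0.378213 + 0.001638 + 0.228588 + 0.000990 = 0.609429
Keeping only the bacterial infection-present terms gives 0.229578, so
  P(bacterial infection | ¬fever) = 0.229578 / 0.609429 ≈ 0.3767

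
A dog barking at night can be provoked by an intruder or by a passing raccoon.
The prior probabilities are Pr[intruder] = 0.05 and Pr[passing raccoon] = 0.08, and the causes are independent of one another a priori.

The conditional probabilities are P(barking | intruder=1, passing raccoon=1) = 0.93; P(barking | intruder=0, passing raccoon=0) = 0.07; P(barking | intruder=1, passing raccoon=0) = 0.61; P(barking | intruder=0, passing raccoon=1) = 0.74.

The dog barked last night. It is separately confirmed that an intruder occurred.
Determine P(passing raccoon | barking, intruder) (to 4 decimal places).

P(passing raccoon | barking, intruder) ≈ 0.1171

Sum P(barking|·) weighted by the priors over both values of passing raccoon:
  P(barking | intruder) = 0.61×0.92 + 0.93×0.08
        = 0.561200 + 0.074400 = 0.635600
The terms with passing raccoon present sum to 0.074400, so
  P(passing raccoon | barking, intruder) = 0.074400 / 0.635600 ≈ 0.1171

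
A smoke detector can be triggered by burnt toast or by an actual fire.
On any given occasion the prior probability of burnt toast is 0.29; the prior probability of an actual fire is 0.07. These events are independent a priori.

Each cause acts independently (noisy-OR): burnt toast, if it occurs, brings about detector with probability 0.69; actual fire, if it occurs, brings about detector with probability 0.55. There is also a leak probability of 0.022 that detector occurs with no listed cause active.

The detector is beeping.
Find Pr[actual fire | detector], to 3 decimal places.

Pr[actual fire | detector] ≈ 0.183

Under noisy-OR, P(detector | causes) = 1 − (1−0.022)·∏(1−qᵢ) over the active causes.
Sum P(detector|·) weighted by the priors over the 4 (burnt toast, actual fire) configurations:
  P(detector) = 0.022*0.71*0.93 + 0.5599*0.71*0.07 + 0.69682*0.29*0.93 + 0.863569*0.29*0.07
        = 0.014527 + 0.027827 + 0.187932 + 0.017530 = 0.247816
Configurations with actual fire contribute 0.045357, so
  P(actual fire | detector) = 0.045357 / 0.247816 ≈ 0.183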